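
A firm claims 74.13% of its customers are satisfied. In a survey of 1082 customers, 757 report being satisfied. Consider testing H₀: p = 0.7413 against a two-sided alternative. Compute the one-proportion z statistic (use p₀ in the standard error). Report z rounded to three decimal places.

z = -3.130

p̂ = 757/1082 = 0.699630.
Under H₀, SE = √(0.7413·0.2587/1082) = √(0.000177241) = 0.013313.
z = (0.699630 − 0.7413)/0.013313 = -0.041670/0.013313 = -3.130.
Two-sided p-value ≈ 2·Φ(−3.130) = 0.0017.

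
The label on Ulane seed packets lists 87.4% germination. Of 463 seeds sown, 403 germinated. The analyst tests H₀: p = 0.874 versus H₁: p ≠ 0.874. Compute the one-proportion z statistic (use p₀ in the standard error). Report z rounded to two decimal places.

z = -0.23

p̂ = 403/463 ≈ 0.8704.
SE = √(p₀(1−p₀)/n) = √(0.11012/463) = 0.0154.
z = (0.8704 − 0.874)/0.0154 = -0.0036/0.0154 = -0.23.
Two-sided p-value ≈ 2·Φ(−0.233) = 0.8160.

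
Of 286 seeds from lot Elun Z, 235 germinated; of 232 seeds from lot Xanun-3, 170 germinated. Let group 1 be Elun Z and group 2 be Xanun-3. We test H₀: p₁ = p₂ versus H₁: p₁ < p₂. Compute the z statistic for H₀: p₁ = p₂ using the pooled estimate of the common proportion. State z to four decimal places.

p̂₁ = 235/286 ≈ 0.821678, p̂₂ = 170/232 ≈ 0.732759.
Pooled p̂ = (235+170)/(286+232) = 405/518 = 0.781853.
SE = √(p̂(1−p̂)(1/n₁+1/n₂)) = √(0.781853·0.218147·0.00780685) = √(0.00133153) = 0.036490.
z = (0.821678 − 0.732759)/0.036490 = 0.088919/0.036490 = 2.4368.

z = 2.4368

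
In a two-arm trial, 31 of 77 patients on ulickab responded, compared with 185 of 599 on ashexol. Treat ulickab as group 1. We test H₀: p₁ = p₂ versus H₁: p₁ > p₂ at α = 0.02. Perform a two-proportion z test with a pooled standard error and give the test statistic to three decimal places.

p̂₁ = 31/77 = 0.40260, p̂₂ = 185/599 = 0.30885.
Pooled p̂ = (31+185)/(77+599) = 216/676 = 0.31953.
SE = √(0.217429 × 0.0146565) = 0.05645.
z = (0.40260 − 0.30885)/0.05645 = 0.09375/0.05645 = 1.661.
p-value = P(Z > 1.661) ≈ 0.0484, so at α = 0.02 we fail to reject H₀.

z = 1.661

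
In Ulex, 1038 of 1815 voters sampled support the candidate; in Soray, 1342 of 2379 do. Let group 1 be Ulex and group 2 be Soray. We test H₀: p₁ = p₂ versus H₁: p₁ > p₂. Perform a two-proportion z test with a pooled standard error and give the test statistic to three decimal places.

p̂₁ = 1038/1815 = 0.57190, p̂₂ = 1342/2379 = 0.56410.
Pooled p̂ = (1038+1342)/(1815+2379) = 2380/4194 = 0.56748.
SE = √(0.245447 × 0.000971309) = 0.01544.
z = (0.57190 − 0.56410)/0.01544 = 0.00780/0.01544 = 0.505.
p-value = P(Z > 0.505) ≈ 0.3068.

z = 0.505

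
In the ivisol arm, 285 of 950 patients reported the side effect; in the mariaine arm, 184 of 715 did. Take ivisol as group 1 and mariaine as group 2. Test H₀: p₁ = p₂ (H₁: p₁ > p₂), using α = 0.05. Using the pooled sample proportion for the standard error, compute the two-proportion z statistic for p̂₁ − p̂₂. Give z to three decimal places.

p̂₁ = 285/950 ≈ 0.300000, p̂₂ = 184/715 ≈ 0.257343.
Pooled p̂ = (285+184)/(950+715) = 469/1665 = 0.281682.
SE = √(0.202337 × 0.00245123) = 0.022271.
z = (0.300000 − 0.257343)/0.022271 = 0.042657/0.022271 = 1.915.
p-value = P(Z > 1.915) ≈ 0.0277, so at α = 0.05 we reject H₀.

z = 1.915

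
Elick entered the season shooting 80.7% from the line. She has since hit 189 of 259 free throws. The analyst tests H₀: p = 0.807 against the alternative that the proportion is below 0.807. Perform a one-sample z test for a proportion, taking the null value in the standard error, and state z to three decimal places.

p̂ = 189/259 = 0.72973.
SE = √(p₀(1−p₀)/n) = √(0.15575/259) = 0.02452.
z = (0.72973 − 0.807)/0.02452 = -0.07727/0.02452 = -3.151.
p-value = P(Z < -3.151) ≈ 0.0008.

z = -3.151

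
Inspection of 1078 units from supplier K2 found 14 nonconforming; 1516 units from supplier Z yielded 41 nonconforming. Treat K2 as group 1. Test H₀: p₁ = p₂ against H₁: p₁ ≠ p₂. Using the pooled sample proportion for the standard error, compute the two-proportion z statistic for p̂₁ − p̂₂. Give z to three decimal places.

p̂₁ = 14/1078 ≈ 0.0129870, p̂₂ = 41/1516 ≈ 0.0270449.
Pooled p̂ = (14+41)/(1078+1516) = 55/2594 = 0.0212028.
SE = √(0.0207532 × 0.00158727) = 0.0057394.
z = (0.0129870 − 0.0270449)/0.0057394 = -0.0140579/0.0057394 = -2.449.
Two-sided p-value ≈ 2·Φ(−2.449) = 0.0143.

z = -2.449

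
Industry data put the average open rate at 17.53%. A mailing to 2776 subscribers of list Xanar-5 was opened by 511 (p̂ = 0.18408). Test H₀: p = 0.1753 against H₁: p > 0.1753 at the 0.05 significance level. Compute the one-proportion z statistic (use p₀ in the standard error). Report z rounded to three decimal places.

p̂ = 511/2776 = 0.18408.
Under H₀, SE = √(0.1753·0.8247/2776) = √(5.20785e-05) = 0.00722.
z = (0.18408 − 0.1753)/0.00722 = 0.00878/0.00722 = 1.216.
p-value = P(Z > 1.216) ≈ 0.1119, so at α = 0.05 we fail to reject H₀.

z = 1.216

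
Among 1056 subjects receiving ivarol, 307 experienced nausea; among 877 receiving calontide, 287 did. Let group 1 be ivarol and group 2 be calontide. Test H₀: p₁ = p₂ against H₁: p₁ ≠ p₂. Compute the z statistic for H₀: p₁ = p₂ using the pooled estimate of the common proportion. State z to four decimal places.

z = -1.7332

p̂₁ = 307/1056 ≈ 0.290720, p̂₂ = 287/877 ≈ 0.327252.
Pooled p̂ = (307+287)/(1056+877) = 594/1933 = 0.307294.
SE = √(0.212865 × 0.00208722) = 0.021078.
z = (0.290720 − 0.327252)/0.021078 = -0.036532/0.021078 = -1.7332.
Two-sided p-value ≈ 2·Φ(−1.733) = 0.0831.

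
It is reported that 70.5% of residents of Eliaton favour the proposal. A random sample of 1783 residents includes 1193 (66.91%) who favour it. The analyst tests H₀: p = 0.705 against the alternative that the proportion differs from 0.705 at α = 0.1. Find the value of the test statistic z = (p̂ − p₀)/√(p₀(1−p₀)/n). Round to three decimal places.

z = -3.324

p̂ = 1193/1783 ≈ 0.66910.
Under H₀, SE = √(0.705·0.295/1783) = √(0.000116643) = 0.01080.
z = (0.66910 − 0.705)/0.01080 = -0.03590/0.01080 = -3.324.
Two-sided p-value ≈ 2·Φ(−3.324) = 0.0009. With α = 0.1, reject H₀.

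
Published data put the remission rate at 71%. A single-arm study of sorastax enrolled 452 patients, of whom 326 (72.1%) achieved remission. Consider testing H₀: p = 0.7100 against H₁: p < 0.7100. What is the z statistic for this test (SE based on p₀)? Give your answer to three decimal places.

z = 0.527

p̂ = 326/452 ≈ 0.72124.
Standard error under H₀: √(0.71×0.29/452) = 0.02134.
z = (0.72124 − 0.71)/0.02134 = 0.01124/0.02134 = 0.527.
p-value = P(Z < 0.527) ≈ 0.7008.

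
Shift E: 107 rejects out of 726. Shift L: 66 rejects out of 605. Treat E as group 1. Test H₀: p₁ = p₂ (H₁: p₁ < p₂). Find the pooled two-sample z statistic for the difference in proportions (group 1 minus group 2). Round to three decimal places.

z = 2.069

p̂₁ = 107/726 ≈ 0.14738, p̂₂ = 66/605 ≈ 0.10909.
Pooled p̂ = (107+66)/(726+605) = 173/1331 = 0.12998.
SE = √(0.113083 × 0.0030303) = 0.01851.
z = (0.14738 − 0.10909)/0.01851 = 0.03829/0.01851 = 2.069.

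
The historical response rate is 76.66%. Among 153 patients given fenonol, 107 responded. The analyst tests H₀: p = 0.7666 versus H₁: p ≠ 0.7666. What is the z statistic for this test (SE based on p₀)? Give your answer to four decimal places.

z = -1.9666

p̂ = 107/153 = 0.6993464.
SE = √(p₀(1−p₀)/n) = √(0.17892/153) = 0.0341971.
z = (0.6993464 − 0.7666)/0.0341971 = -0.0672536/0.0341971 = -1.9666.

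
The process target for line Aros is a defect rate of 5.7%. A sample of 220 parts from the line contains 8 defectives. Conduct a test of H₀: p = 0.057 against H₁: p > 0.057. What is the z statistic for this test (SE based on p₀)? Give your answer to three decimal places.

z = -1.320

p̂ = 8/220 ≈ 0.036364.
Under H₀, SE = √(0.057·0.943/220) = √(0.000244323) = 0.015631.
z = (0.036364 − 0.057)/0.015631 = -0.020636/0.015631 = -1.320.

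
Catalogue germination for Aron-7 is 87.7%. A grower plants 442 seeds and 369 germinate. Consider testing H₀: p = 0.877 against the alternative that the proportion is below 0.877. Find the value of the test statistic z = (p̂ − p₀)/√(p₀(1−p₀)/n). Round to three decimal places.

p̂ = 369/442 = 0.83484.
SE = √(p₀(1−p₀)/n) = √(0.10787/442) = 0.01562.
z = (0.83484 − 0.877)/0.01562 = -0.04216/0.01562 = -2.699.

z = -2.699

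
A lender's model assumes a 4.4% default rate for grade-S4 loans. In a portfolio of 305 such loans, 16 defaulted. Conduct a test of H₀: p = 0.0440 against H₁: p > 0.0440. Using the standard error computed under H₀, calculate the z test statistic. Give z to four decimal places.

p̂ = 16/305 = 0.052459.
Under H₀, SE = √(0.044·0.956/305) = √(0.000137915) = 0.011744.
z = (0.052459 − 0.044)/0.011744 = 0.008459/0.011744 = 0.7203.
p-value = P(Z > 0.720) ≈ 0.2357.

z = 0.7203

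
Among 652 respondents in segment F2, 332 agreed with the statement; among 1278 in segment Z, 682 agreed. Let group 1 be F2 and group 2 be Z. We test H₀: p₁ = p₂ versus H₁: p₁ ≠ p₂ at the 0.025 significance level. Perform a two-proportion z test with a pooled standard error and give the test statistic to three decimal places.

p̂₁ = 332/652 ≈ 0.50920, p̂₂ = 682/1278 ≈ 0.53365.
Pooled p̂ = (332+682)/(652+1278) = 1014/1930 = 0.52539.
SE = √(p̂(1−p̂)(1/n₁+1/n₂)) = √(0.52539·0.47461·0.00231621) = √(0.000577561) = 0.02403.
z = (0.50920 − 0.53365)/0.02403 = -0.02445/0.02403 = -1.017.
p-value = 2·P(Z > 1.017) ≈ 0.3091. With α = 0.025, fail to reject H₀.

z = -1.017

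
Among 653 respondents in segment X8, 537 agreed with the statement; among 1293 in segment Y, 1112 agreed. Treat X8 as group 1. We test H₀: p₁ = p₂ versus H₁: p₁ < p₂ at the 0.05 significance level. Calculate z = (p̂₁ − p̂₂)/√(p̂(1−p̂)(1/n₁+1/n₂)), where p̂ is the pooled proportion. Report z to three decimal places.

z = -2.181

p̂₁ = 537/653 = 0.822358, p̂₂ = 1112/1293 = 0.860015.
Pooled p̂ = (537+1112)/(653+1293) = 1649/1946 = 0.847379.
SE = √(0.129328 × 0.00230479) = 0.017265.
z = (0.822358 − 0.860015)/0.017265 = -0.037657/0.017265 = -2.181.
p-value = P(Z < -2.181) ≈ 0.0146; since p < α = 0.05, reject H₀.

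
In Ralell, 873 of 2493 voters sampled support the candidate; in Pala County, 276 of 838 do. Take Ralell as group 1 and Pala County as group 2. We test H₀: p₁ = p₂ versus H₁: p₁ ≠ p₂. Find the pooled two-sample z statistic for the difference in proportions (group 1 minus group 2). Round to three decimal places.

p̂₁ = 873/2493 = 0.35018, p̂₂ = 276/838 = 0.32936.
Pooled p̂ = (873+276)/(2493+838) = 1149/3331 = 0.34494.
SE = √(0.225957 × 0.00159444) = 0.01898.
z = (0.35018 − 0.32936)/0.01898 = 0.02082/0.01898 = 1.097.

z = 1.097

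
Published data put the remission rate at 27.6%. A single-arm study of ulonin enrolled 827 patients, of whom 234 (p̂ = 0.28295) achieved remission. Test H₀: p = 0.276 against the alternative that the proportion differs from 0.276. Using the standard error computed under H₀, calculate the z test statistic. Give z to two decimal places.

p̂ = 234/827 = 0.2830.
Standard error under H₀: √(0.276×0.724/827) = 0.0155.
z = (0.2830 − 0.276)/0.0155 = 0.0070/0.0155 = 0.45.

z = 0.45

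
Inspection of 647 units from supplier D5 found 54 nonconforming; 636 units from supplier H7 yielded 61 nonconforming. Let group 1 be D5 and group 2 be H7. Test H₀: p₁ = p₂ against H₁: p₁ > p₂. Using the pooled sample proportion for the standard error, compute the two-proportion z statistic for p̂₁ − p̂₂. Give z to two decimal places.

p̂₁ = 54/647 ≈ 0.08346, p̂₂ = 61/636 ≈ 0.09591.
Pooled p̂ = (54+61)/(647+636) = 115/1283 = 0.08963.
SE = √(0.0815995 × 0.00311792) = 0.01595.
z = (0.08346 − 0.09591)/0.01595 = -0.01245/0.01595 = -0.78.
p-value = P(Z > -0.781) ≈ 0.7825.

z = -0.78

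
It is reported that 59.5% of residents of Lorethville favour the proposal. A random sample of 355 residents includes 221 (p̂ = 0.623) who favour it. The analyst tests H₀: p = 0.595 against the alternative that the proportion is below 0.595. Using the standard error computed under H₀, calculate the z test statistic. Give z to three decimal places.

z = 1.057

p̂ = 221/355 ≈ 0.62254.
SE = √(p₀(1−p₀)/n) = √(0.24097/355) = 0.02605.
z = (0.62254 − 0.595)/0.02605 = 0.02754/0.02605 = 1.057.
p-value = P(Z < 1.057) ≈ 0.8547.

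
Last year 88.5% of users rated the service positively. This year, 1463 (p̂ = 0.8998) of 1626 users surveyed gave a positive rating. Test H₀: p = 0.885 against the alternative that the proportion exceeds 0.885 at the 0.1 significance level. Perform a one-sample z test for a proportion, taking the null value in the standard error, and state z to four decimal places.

p̂ = 1463/1626 ≈ 0.8997540.
Under H₀, SE = √(0.885·0.115/1626) = √(6.25923e-05) = 0.0079115.
z = (0.8997540 − 0.885)/0.0079115 = 0.0147540/0.0079115 = 1.8649.
p-value = P(Z > 1.865) ≈ 0.0311; since p < α = 0.1, reject H₀.

z = 1.8649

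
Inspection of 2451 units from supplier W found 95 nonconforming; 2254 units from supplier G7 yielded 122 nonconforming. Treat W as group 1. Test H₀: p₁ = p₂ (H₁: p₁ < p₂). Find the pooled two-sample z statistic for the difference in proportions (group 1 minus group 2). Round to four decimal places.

p̂₁ = 95/2451 ≈ 0.038760, p̂₂ = 122/2254 ≈ 0.054126.
Pooled p̂ = (95+122)/(2451+2254) = 217/4705 = 0.046121.
SE = √(0.043994 × 0.000851652) = 0.006121.
z = (0.038760 − 0.054126)/0.006121 = -0.015366/0.006121 = -2.5104.

z = -2.5104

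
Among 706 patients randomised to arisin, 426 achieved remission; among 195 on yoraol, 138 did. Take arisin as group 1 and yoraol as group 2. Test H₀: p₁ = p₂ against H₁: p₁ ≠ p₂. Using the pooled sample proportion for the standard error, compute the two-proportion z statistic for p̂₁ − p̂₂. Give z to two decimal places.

z = -2.66

p̂₁ = 426/706 ≈ 0.60340, p̂₂ = 138/195 ≈ 0.70769.
Pooled p̂ = (426+138)/(706+195) = 564/901 = 0.62597.
SE = √(0.234131 × 0.00654464) = 0.03914.
z = (0.60340 − 0.70769)/0.03914 = -0.10429/0.03914 = -2.66.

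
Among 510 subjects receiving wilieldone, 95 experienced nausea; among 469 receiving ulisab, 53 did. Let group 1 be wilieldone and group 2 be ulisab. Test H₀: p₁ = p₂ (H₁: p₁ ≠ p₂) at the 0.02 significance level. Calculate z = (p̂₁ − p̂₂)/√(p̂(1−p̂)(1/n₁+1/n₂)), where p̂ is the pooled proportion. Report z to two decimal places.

p̂₁ = 95/510 = 0.1863, p̂₂ = 53/469 = 0.1130.
Pooled p̂ = (95+53)/(510+469) = 148/979 = 0.1512.
SE = √(p̂(1−p̂)(1/n₁+1/n₂)) = √(0.1512·0.8488·0.00409298) = √(0.000525215) = 0.0229.
z = (0.1863 − 0.1130)/0.0229 = 0.0733/0.0229 = 3.20.
p-value = 2·P(Z > 3.197) ≈ 0.0014; since p < α = 0.02, reject H₀.

z = 3.20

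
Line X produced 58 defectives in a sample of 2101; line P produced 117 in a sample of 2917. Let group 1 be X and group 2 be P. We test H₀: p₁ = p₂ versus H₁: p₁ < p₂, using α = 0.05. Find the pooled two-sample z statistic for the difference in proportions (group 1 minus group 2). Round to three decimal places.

p̂₁ = 58/2101 ≈ 0.027606, p̂₂ = 117/2917 ≈ 0.040110.
Pooled p̂ = (58+117)/(2101+2917) = 175/5018 = 0.034874.
SE = √(0.0336582 × 0.000818782) = 0.005250.
z = (0.027606 − 0.040110)/0.005250 = -0.012504/0.005250 = -2.382.
p-value = P(Z < -2.382) ≈ 0.0086, so at α = 0.05 we reject H₀.

z = -2.382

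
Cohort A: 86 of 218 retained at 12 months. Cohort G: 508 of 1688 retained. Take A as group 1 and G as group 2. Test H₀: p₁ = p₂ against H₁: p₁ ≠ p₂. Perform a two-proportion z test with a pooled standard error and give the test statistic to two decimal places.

p̂₁ = 86/218 = 0.3945, p̂₂ = 508/1688 = 0.3009.
Pooled p̂ = (86+508)/(218+1688) = 594/1906 = 0.3116.
SE = √(p̂(1−p̂)(1/n₁+1/n₂)) = √(0.3116·0.6884·0.00517957) = √(0.00111114) = 0.0333.
z = (0.3945 − 0.3009)/0.0333 = 0.0936/0.0333 = 2.81.

z = 2.81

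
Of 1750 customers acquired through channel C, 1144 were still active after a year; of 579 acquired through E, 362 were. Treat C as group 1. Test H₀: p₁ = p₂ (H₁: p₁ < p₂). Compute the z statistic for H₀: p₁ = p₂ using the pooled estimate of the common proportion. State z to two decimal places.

z = 1.24

p̂₁ = 1144/1750 = 0.6537, p̂₂ = 362/579 = 0.6252.
Pooled p̂ = (1144+362)/(1750+579) = 1506/2329 = 0.6466.
SE = √(p̂(1−p̂)(1/n₁+1/n₂)) = √(0.6466·0.3534·0.00229854) = √(0.000525217) = 0.0229.
z = (0.6537 − 0.6252)/0.0229 = 0.0285/0.0229 = 1.24.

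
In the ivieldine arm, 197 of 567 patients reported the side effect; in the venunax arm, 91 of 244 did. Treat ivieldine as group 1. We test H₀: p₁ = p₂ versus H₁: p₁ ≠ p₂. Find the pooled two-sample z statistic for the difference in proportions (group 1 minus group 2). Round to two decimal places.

p̂₁ = 197/567 = 0.3474, p̂₂ = 91/244 = 0.3730.
Pooled p̂ = (197+91)/(567+244) = 288/811 = 0.3551.
SE = √(0.229009 × 0.00586203) = 0.0366.
z = (0.3474 − 0.3730)/0.0366 = -0.0256/0.0366 = -0.70.
Two-sided p-value ≈ 2·Φ(−0.696) = 0.4863.

z = -0.70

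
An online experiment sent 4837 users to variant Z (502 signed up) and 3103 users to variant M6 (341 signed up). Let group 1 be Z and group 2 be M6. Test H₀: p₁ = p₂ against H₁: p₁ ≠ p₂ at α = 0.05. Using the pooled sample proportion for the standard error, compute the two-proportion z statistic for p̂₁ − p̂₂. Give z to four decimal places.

z = -0.8624

p̂₁ = 502/4837 = 0.1037833, p̂₂ = 341/3103 = 0.1098937.
Pooled p̂ = (502+341)/(4837+3103) = 843/7940 = 0.1061713.
SE = √(p̂(1−p̂)(1/n₁+1/n₂)) = √(0.1061713·0.8938287·0.000529008) = √(5.02023e-05) = 0.0070854.
z = (0.1037833 − 0.1098937)/0.0070854 = -0.0061104/0.0070854 = -0.8624.
Two-sided p-value ≈ 2·Φ(−0.862) = 0.3885, so at α = 0.05 we fail to reject H₀.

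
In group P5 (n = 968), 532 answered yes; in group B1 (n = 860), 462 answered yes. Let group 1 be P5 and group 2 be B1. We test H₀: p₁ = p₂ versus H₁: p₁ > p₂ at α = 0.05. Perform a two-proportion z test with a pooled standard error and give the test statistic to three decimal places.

z = 0.530

p̂₁ = 532/968 = 0.54959, p̂₂ = 462/860 = 0.53721.
Pooled p̂ = (532+462)/(968+860) = 994/1828 = 0.54376.
SE = √(0.248085 × 0.00219585) = 0.02334.
z = (0.54959 − 0.53721)/0.02334 = 0.01238/0.02334 = 0.530.
p-value = P(Z > 0.530) ≈ 0.2979. With α = 0.05, fail to reject H₀.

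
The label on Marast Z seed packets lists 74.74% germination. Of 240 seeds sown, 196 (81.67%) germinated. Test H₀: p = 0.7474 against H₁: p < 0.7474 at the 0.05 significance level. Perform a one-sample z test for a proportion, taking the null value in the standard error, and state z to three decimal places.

p̂ = 196/240 ≈ 0.81667.
Under H₀, SE = √(0.7474·0.2526/240) = √(0.000786639) = 0.02805.
z = (0.81667 − 0.7474)/0.02805 = 0.06927/0.02805 = 2.470.
p-value = P(Z < 2.470) ≈ 0.9932; since p > α = 0.05, fail to reject H₀.

z = 2.470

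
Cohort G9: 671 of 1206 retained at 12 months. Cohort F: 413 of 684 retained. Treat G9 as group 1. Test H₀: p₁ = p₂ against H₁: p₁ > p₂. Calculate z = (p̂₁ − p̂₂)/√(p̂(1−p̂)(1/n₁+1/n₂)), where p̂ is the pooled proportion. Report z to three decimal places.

z = -2.003

p̂₁ = 671/1206 = 0.55638, p̂₂ = 413/684 = 0.60380.
Pooled p̂ = (671+413)/(1206+684) = 1084/1890 = 0.57354.
SE = √(p̂(1−p̂)(1/n₁+1/n₂)) = √(0.57354·0.42646·0.00229118) = √(0.000560401) = 0.02367.
z = (0.55638 − 0.60380)/0.02367 = -0.04742/0.02367 = -2.003.
p-value = P(Z > -2.003) ≈ 0.9774.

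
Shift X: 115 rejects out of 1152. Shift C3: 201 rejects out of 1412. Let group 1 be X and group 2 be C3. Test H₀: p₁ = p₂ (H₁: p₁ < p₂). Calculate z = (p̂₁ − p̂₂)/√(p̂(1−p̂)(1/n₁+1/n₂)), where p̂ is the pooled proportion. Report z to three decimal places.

p̂₁ = 115/1152 ≈ 0.09983, p̂₂ = 201/1412 ≈ 0.14235.
Pooled p̂ = (115+201)/(1152+1412) = 316/2564 = 0.12324.
SE = √(0.108056 × 0.00157627) = 0.01305.
z = (0.09983 − 0.14235)/0.01305 = -0.04252/0.01305 = -3.258.
p-value = P(Z < -3.258) ≈ 0.0006.

z = -3.258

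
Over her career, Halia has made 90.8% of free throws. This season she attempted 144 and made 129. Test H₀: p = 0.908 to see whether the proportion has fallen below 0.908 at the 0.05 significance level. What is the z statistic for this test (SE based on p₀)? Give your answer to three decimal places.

p̂ = 129/144 ≈ 0.89583.
Standard error under H₀: √(0.908×0.092/144) = 0.02409.
z = (0.89583 − 0.908)/0.02409 = -0.01217/0.02409 = -0.505.
p-value = P(Z < -0.505) ≈ 0.3067. With α = 0.05, fail to reject H₀.

z = -0.505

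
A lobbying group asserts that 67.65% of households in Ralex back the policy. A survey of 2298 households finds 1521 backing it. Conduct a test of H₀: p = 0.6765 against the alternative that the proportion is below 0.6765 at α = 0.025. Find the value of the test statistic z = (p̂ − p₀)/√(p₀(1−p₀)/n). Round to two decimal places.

z = -1.50

p̂ = 1521/2298 = 0.66188.
SE = √(p₀(1−p₀)/n) = √(0.21885/2298) = 0.00976.
z = (0.66188 − 0.6765)/0.00976 = -0.01462/0.00976 = -1.50.
p-value = P(Z < -1.498) ≈ 0.0670. With α = 0.025, fail to reject H₀.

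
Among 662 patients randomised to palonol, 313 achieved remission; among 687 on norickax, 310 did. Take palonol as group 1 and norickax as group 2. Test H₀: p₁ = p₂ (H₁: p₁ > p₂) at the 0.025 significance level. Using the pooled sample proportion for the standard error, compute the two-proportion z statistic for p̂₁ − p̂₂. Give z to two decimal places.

z = 0.79

p̂₁ = 313/662 ≈ 0.4728, p̂₂ = 310/687 ≈ 0.4512.
Pooled p̂ = (313+310)/(662+687) = 623/1349 = 0.4618.
SE = √(p̂(1−p̂)(1/n₁+1/n₂)) = √(0.4618·0.5382·0.00296618) = √(0.000737221) = 0.0272.
z = (0.4728 − 0.4512)/0.0272 = 0.0216/0.0272 = 0.79.
p-value = P(Z > 0.795) ≈ 0.2134; since p > α = 0.025, fail to reject H₀.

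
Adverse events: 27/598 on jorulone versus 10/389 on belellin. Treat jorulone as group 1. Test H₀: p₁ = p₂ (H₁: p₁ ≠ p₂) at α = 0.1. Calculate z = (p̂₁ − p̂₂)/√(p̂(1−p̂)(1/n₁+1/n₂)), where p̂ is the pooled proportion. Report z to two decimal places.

p̂₁ = 27/598 = 0.0452, p̂₂ = 10/389 = 0.0257.
Pooled p̂ = (27+10)/(598+389) = 37/987 = 0.0375.
SE = √(0.036082 × 0.00424293) = 0.0124.
z = (0.0452 − 0.0257)/0.0124 = 0.0195/0.0124 = 1.57.
p-value = 2·P(Z > 1.571) ≈ 0.1161, so at α = 0.1 we fail to reject H₀.

z = 1.57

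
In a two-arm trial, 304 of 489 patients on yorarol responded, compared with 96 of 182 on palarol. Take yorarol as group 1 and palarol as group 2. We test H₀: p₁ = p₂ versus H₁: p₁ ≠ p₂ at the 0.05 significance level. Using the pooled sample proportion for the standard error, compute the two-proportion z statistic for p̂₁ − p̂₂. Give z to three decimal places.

p̂₁ = 304/489 = 0.62168, p̂₂ = 96/182 = 0.52747.
Pooled p̂ = (304+96)/(489+182) = 400/671 = 0.59613.
SE = √(0.24076 × 0.0075395) = 0.04261.
z = (0.62168 − 0.52747)/0.04261 = 0.09421/0.04261 = 2.211.
Two-sided p-value ≈ 2·Φ(−2.211) = 0.0270; since p < α = 0.05, reject H₀.

z = 2.211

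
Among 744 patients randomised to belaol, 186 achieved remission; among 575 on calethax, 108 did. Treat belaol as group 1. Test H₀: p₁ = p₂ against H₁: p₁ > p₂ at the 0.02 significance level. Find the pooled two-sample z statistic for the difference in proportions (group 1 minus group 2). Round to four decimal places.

p̂₁ = 186/744 = 0.250000, p̂₂ = 108/575 = 0.187826.
Pooled p̂ = (186+108)/(744+575) = 294/1319 = 0.222896.
SE = √(0.173213 × 0.00308322) = 0.023110.
z = (0.250000 − 0.187826)/0.023110 = 0.062174/0.023110 = 2.6904.
p-value = P(Z > 2.690) ≈ 0.0036. With α = 0.02, reject H₀.

z = 2.6904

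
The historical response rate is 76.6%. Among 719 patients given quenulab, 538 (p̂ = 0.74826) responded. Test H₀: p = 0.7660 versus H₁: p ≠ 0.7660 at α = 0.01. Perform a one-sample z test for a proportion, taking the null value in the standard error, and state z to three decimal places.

p̂ = 538/719 ≈ 0.74826.
Under H₀, SE = √(0.766·0.234/719) = √(0.000249296) = 0.01579.
z = (0.74826 − 0.766)/0.01579 = -0.01774/0.01579 = -1.123.
p-value = 2·P(Z > 1.123) ≈ 0.2612; since p > α = 0.01, fail to reject H₀.

z = -1.123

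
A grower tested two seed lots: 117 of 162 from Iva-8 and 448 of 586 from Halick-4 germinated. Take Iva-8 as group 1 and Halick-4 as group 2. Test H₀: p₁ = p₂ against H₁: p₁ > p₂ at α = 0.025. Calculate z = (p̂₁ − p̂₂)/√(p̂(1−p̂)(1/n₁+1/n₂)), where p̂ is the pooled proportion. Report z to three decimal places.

z = -1.108

p̂₁ = 117/162 = 0.72222, p̂₂ = 448/586 = 0.76451.
Pooled p̂ = (117+448)/(162+586) = 565/748 = 0.75535.
SE = √(p̂(1−p̂)(1/n₁+1/n₂)) = √(0.75535·0.24465·0.00787932) = √(0.00145608) = 0.03816.
z = (0.72222 − 0.76451)/0.03816 = -0.04229/0.03816 = -1.108.
p-value = P(Z > -1.108) ≈ 0.8661; since p > α = 0.025, fail to reject H₀.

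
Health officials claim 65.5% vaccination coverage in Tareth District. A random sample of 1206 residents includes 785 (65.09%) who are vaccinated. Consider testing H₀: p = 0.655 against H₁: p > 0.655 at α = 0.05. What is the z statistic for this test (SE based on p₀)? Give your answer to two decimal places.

p̂ = 785/1206 = 0.6509.
Under H₀, SE = √(0.655·0.345/1206) = √(0.000187376) = 0.0137.
z = (0.6509 − 0.655)/0.0137 = -0.0041/0.0137 = -0.30.
p-value = P(Z > -0.299) ≈ 0.6174, so at α = 0.05 we fail to reject H₀.

z = -0.30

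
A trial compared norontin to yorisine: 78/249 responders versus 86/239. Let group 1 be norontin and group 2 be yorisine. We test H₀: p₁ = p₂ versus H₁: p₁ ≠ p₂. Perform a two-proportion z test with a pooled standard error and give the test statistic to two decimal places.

z = -1.09

p̂₁ = 78/249 ≈ 0.3133, p̂₂ = 86/239 ≈ 0.3598.
Pooled p̂ = (78+86)/(249+239) = 164/488 = 0.3361.
SE = √(0.223126 × 0.00820016) = 0.0428.
z = (0.3133 − 0.3598)/0.0428 = -0.0465/0.0428 = -1.09.
Two-sided p-value ≈ 2·Φ(−1.089) = 0.2762.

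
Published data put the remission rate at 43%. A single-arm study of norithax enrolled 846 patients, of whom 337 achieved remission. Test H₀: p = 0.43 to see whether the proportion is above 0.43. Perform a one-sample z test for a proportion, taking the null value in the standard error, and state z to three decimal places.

z = -1.860

p̂ = 337/846 = 0.39835.
SE = √(p₀(1−p₀)/n) = √(0.2451/846) = 0.01702.
z = (0.39835 − 0.43)/0.01702 = -0.03165/0.01702 = -1.860.
p-value = P(Z > -1.860) ≈ 0.9685.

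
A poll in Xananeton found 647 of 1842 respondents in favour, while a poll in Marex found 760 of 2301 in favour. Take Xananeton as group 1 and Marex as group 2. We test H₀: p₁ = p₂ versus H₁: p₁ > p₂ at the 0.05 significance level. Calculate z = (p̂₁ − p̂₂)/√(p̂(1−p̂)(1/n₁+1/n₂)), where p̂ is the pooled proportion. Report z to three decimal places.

z = 1.415

p̂₁ = 647/1842 ≈ 0.35125, p̂₂ = 760/2301 ≈ 0.33029.
Pooled p̂ = (647+760)/(1842+2301) = 1407/4143 = 0.33961.
SE = √(p̂(1−p̂)(1/n₁+1/n₂)) = √(0.33961·0.66039·0.000977482) = √(0.000219224) = 0.01481.
z = (0.35125 − 0.33029)/0.01481 = 0.02096/0.01481 = 1.415.
p-value = P(Z > 1.415) ≈ 0.0785; since p > α = 0.05, fail to reject H₀.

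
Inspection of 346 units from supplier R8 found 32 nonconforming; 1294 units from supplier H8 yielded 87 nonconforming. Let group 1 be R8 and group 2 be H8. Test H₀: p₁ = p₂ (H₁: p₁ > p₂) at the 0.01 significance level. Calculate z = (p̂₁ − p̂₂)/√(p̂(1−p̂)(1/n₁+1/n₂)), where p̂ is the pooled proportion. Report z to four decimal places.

z = 1.6084

p̂₁ = 32/346 = 0.0924855, p̂₂ = 87/1294 = 0.0672334.
Pooled p̂ = (32+87)/(346+1294) = 119/1640 = 0.0725610.
SE = √(p̂(1−p̂)(1/n₁+1/n₂)) = √(0.0725610·0.9274390·0.00366297) = √(0.000246503) = 0.0157004.
z = (0.0924855 − 0.0672334)/0.0157004 = 0.0252521/0.0157004 = 1.6084.
p-value = P(Z > 1.608) ≈ 0.0539; since p > α = 0.01, fail to reject H₀.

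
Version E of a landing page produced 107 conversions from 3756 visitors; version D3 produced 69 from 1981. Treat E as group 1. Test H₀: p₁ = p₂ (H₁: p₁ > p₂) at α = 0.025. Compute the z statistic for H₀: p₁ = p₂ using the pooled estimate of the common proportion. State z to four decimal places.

z = -1.3247

p̂₁ = 107/3756 ≈ 0.0284878, p̂₂ = 69/1981 ≈ 0.0348309.
Pooled p̂ = (107+69)/(3756+1981) = 176/5737 = 0.0306781.
SE = √(p̂(1−p̂)(1/n₁+1/n₂)) = √(0.0306781·0.9693219·0.000771036) = √(2.29282e-05) = 0.0047883.
z = (0.0284878 − 0.0348309)/0.0047883 = -0.0063431/0.0047883 = -1.3247.
p-value = P(Z > -1.325) ≈ 0.9074. With α = 0.025, fail to reject H₀.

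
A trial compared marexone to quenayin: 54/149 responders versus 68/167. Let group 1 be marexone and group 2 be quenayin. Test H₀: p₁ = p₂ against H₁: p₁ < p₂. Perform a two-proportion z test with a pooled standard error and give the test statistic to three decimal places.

z = -0.816

p̂₁ = 54/149 = 0.36242, p̂₂ = 68/167 = 0.40719.
Pooled p̂ = (54+68)/(149+167) = 122/316 = 0.38608.
SE = √(0.237021 × 0.0126994) = 0.05486.
z = (0.36242 − 0.40719)/0.05486 = -0.04477/0.05486 = -0.816.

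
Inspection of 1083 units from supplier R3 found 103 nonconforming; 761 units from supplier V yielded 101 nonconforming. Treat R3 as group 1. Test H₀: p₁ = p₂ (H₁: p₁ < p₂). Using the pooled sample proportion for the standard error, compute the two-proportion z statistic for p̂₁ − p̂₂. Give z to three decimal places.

p̂₁ = 103/1083 = 0.095106, p̂₂ = 101/761 = 0.132720.
Pooled p̂ = (103+101)/(1083+761) = 204/1844 = 0.110629.
SE = √(0.0983903 × 0.00223742) = 0.014837.
z = (0.095106 − 0.132720)/0.014837 = -0.037614/0.014837 = -2.535.
p-value = P(Z < -2.535) ≈ 0.0056.

z = -2.535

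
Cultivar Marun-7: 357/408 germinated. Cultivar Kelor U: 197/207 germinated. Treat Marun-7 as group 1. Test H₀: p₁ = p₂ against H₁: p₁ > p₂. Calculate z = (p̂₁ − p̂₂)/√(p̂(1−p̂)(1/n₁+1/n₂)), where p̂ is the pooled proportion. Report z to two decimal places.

p̂₁ = 357/408 ≈ 0.8750, p̂₂ = 197/207 ≈ 0.9517.
Pooled p̂ = (357+197)/(408+207) = 554/615 = 0.9008.
SE = √(p̂(1−p̂)(1/n₁+1/n₂)) = √(0.9008·0.0992·0.0072819) = √(0.00065063) = 0.0255.
z = (0.8750 − 0.9517)/0.0255 = -0.0767/0.0255 = -3.01.
p-value = P(Z > -3.007) ≈ 0.9987.

z = -3.01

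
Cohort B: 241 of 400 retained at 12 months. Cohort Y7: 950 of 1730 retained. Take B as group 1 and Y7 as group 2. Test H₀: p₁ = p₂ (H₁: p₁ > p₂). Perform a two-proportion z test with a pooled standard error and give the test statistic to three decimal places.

z = 1.937

p̂₁ = 241/400 = 0.60250, p̂₂ = 950/1730 = 0.54913.
Pooled p̂ = (241+950)/(400+1730) = 1191/2130 = 0.55915.
SE = √(0.246501 × 0.00307803) = 0.02755.
z = (0.60250 − 0.54913)/0.02755 = 0.05337/0.02755 = 1.937.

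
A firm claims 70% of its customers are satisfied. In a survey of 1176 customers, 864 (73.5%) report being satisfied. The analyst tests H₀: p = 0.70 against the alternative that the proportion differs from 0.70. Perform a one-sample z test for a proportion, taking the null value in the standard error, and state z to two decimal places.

p̂ = 864/1176 = 0.73469.
Under H₀, SE = √(0.7·0.3/1176) = √(0.000178571) = 0.01336.
z = (0.73469 − 0.7)/0.01336 = 0.03469/0.01336 = 2.60.
p-value = 2·P(Z > 2.596) ≈ 0.0094.

z = 2.60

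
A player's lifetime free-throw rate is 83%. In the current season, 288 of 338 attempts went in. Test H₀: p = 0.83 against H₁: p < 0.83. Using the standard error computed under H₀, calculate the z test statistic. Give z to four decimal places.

z = 1.0802

p̂ = 288/338 ≈ 0.852071.
SE = √(p₀(1−p₀)/n) = √(0.1411/338) = 0.020432.
z = (0.852071 − 0.83)/0.020432 = 0.022071/0.020432 = 1.0802.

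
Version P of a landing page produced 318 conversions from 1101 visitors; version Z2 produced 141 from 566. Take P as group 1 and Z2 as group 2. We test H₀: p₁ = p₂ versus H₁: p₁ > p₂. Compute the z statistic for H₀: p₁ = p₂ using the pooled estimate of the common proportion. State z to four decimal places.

z = 1.7189

p̂₁ = 318/1101 = 0.288828, p̂₂ = 141/566 = 0.249117.
Pooled p̂ = (318+141)/(1101+566) = 459/1667 = 0.275345.
SE = √(0.19953 × 0.00267505) = 0.023103.
z = (0.288828 − 0.249117)/0.023103 = 0.039711/0.023103 = 1.7189.
p-value = P(Z > 1.719) ≈ 0.0428.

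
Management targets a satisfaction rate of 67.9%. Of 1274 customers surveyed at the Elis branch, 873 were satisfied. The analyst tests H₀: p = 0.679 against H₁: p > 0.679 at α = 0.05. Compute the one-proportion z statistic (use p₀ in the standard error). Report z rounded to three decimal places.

z = 0.477

p̂ = 873/1274 = 0.68524.
Under H₀, SE = √(0.679·0.321/1274) = √(0.000171082) = 0.01308.
z = (0.68524 − 0.679)/0.01308 = 0.00624/0.01308 = 0.477.
p-value = P(Z > 0.477) ≈ 0.3166. With α = 0.05, fail to reject H₀.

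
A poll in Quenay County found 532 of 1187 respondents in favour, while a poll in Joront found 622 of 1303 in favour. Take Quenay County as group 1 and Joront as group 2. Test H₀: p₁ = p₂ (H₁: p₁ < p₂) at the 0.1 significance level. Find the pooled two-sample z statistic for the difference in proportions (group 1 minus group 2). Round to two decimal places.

z = -1.46

p̂₁ = 532/1187 ≈ 0.4482, p̂₂ = 622/1303 ≈ 0.4774.
Pooled p̂ = (532+622)/(1187+1303) = 1154/2490 = 0.4635.
SE = √(0.248664 × 0.00160992) = 0.0200.
z = (0.4482 − 0.4774)/0.0200 = -0.0292/0.0200 = -1.46.
p-value = P(Z < -1.458) ≈ 0.0724, so at α = 0.1 we reject H₀.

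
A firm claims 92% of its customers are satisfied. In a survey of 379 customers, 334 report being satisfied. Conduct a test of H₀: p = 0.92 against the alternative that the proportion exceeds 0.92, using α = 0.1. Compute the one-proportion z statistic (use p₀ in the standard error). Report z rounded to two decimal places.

p̂ = 334/379 = 0.8813.
Under H₀, SE = √(0.92·0.08/379) = √(0.000194195) = 0.0139.
z = (0.8813 − 0.92)/0.0139 = -0.0387/0.0139 = -2.78.
p-value = P(Z > -2.780) ≈ 0.9973, so at α = 0.1 we fail to reject H₀.

z = -2.78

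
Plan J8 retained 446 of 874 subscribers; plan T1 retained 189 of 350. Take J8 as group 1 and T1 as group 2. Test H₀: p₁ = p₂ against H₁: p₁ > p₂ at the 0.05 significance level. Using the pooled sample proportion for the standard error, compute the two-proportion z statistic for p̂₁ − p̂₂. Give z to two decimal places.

p̂₁ = 446/874 ≈ 0.5103, p̂₂ = 189/350 ≈ 0.5400.
Pooled p̂ = (446+189)/(874+350) = 635/1224 = 0.5188.
SE = √(p̂(1−p̂)(1/n₁+1/n₂)) = √(0.5188·0.4812·0.00400131) = √(0.000998914) = 0.0316.
z = (0.5103 − 0.5400)/0.0316 = -0.0297/0.0316 = -0.94.
p-value = P(Z > -0.940) ≈ 0.8263. With α = 0.05, fail to reject H₀.

z = -0.94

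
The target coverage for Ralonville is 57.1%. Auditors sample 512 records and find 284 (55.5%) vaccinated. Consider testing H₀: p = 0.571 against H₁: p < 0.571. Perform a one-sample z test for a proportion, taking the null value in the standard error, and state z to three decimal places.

z = -0.746

p̂ = 284/512 = 0.55469.
Standard error under H₀: √(0.571×0.429/512) = 0.02187.
z = (0.55469 − 0.571)/0.02187 = -0.01631/0.02187 = -0.746.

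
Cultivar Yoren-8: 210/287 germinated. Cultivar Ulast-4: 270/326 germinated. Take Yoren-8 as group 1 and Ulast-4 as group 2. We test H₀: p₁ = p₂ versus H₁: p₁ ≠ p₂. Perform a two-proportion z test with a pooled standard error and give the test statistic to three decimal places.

z = -2.893

p̂₁ = 210/287 = 0.73171, p̂₂ = 270/326 = 0.82822.
Pooled p̂ = (210+270)/(287+326) = 480/613 = 0.78303.
SE = √(0.169892 × 0.00655181) = 0.03336.
z = (0.73171 − 0.82822)/0.03336 = -0.09651/0.03336 = -2.893.
Two-sided p-value ≈ 2·Φ(−2.893) = 0.0038.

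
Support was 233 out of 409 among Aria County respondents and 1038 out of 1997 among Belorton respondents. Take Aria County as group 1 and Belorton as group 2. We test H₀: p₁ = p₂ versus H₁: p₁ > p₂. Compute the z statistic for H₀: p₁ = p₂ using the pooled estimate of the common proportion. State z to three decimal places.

p̂₁ = 233/409 = 0.56968, p̂₂ = 1038/1997 = 0.51978.
Pooled p̂ = (233+1038)/(409+1997) = 1271/2406 = 0.52826.
SE = √(0.249201 × 0.00294574) = 0.02709.
z = (0.56968 − 0.51978)/0.02709 = 0.04990/0.02709 = 1.842.

z = 1.842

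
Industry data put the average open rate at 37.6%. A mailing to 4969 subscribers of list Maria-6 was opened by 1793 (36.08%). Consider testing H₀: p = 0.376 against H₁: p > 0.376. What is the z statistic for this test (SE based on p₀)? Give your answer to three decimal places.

p̂ = 1793/4969 ≈ 0.36084.
Under H₀, SE = √(0.376·0.624/4969) = √(4.72175e-05) = 0.00687.
z = (0.36084 − 0.376)/0.00687 = -0.01516/0.00687 = -2.207.

z = -2.207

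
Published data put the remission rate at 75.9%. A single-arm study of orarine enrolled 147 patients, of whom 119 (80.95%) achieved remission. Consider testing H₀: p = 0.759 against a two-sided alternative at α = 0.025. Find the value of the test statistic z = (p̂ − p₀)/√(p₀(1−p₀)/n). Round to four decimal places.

p̂ = 119/147 ≈ 0.809524.
SE = √(p₀(1−p₀)/n) = √(0.18292/147) = 0.035275.
z = (0.809524 − 0.759)/0.035275 = 0.050524/0.035275 = 1.4323.
Two-sided p-value ≈ 2·Φ(−1.432) = 0.1521; since p > α = 0.025, fail to reject H₀.

z = 1.4323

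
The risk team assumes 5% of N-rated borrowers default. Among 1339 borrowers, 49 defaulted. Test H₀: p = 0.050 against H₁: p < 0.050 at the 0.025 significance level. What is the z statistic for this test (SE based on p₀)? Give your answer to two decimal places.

p̂ = 49/1339 = 0.03659.
SE = √(p₀(1−p₀)/n) = √(0.0475/1339) = 0.00596.
z = (0.03659 − 0.05)/0.00596 = -0.01341/0.00596 = -2.25.
p-value = P(Z < -2.251) ≈ 0.0122. With α = 0.025, reject H₀.

z = -2.25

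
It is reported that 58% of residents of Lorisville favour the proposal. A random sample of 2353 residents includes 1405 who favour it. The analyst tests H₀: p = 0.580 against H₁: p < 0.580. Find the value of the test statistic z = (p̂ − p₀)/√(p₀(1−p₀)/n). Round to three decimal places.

p̂ = 1405/2353 ≈ 0.59711.
SE = √(p₀(1−p₀)/n) = √(0.2436/2353) = 0.01017.
z = (0.59711 − 0.58)/0.01017 = 0.01711/0.01017 = 1.682.

z = 1.682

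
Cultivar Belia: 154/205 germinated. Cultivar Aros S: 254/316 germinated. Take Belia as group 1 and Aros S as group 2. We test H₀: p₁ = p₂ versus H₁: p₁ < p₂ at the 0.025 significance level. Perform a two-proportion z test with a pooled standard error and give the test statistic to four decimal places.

z = -1.4226

p̂₁ = 154/205 ≈ 0.7512195, p̂₂ = 254/316 ≈ 0.8037975.
Pooled p̂ = (154+254)/(205+316) = 408/521 = 0.7831094.
SE = √(0.169849 × 0.00804261) = 0.0369598.
z = (0.7512195 − 0.8037975)/0.0369598 = -0.0525780/0.0369598 = -1.4226.
p-value = P(Z < -1.423) ≈ 0.0774. With α = 0.025, fail to reject H₀.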